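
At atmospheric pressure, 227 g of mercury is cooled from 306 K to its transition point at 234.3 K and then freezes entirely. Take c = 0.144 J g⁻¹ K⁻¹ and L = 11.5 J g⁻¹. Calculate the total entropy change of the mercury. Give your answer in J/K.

ΔS = -19.9 J/K

Cooling step: ΔS₁ = m c ln(T_tr/T_i) = 227 × 0.144 × ln(234.3/306) = -8.727 J/K.
Phase change: ΔS₂ = −mL/T_tr = −227 × 11.5 / 234.3 = -11.14 J/K.
ΔS_total = (-8.727) + (-11.14) = -19.9 J/K.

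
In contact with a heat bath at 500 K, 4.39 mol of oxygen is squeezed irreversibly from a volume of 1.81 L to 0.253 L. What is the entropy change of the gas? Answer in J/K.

Entropy is a state function, so ΔS_gas depends only on the end states.
For an isothermal ideal gas ΔS_gas = nR ln(V₂/V₁) = 4.39 × 8.314 × ln(0.253/1.81) = -71.8 J/K.

ΔS_gas = -71.8 J/K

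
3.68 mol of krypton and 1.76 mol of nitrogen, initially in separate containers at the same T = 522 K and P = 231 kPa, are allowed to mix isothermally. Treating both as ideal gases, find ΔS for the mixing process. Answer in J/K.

ΔS_mix = 28.5 J/K

Mole fractions: x_A = 3.68/5.44 = 0.676, x_B = 0.324.
ΔS_mix = −R(n_A ln x_A + n_B ln x_B) = −8.314 × (3.68 ln 0.676 + 1.76 ln 0.324) = 28.5 J/K.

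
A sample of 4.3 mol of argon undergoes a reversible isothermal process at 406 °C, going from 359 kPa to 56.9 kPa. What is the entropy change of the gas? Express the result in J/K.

For an isothermal ideal gas ΔS_gas = nR ln(P₁/P₂) = 4.3 × 8.314 × ln(359/56.9) = 65.9 J/K.

ΔS_gas = 65.9 J/K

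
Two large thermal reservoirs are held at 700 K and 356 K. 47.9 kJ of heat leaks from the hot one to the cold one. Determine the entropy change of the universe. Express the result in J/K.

ΔS_total = 66.1 J/K

ΔS_hot = −Q/T_H = −47900/700 = -68.429 J/K and ΔS_cold = +Q/T_C = 47900/356 = 134.55 J/K.
ΔS_total = -68.429 + 134.55 = 66.1 J/K, positive as the second law requires.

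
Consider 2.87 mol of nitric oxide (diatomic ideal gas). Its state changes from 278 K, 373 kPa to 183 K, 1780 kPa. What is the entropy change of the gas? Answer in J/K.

ΔS = -72.2 J/K

ΔS = nC_p ln(T₂/T₁) − nR ln(P₂/P₁), with C_p = 7R/2 = 29.1 J mol⁻¹ K⁻¹ for a diatomic ideal gas.
ΔS = 2.87 × [29.1 × ln(183/278) − 8.314 × ln(1780/373)] = -72.2 J/K.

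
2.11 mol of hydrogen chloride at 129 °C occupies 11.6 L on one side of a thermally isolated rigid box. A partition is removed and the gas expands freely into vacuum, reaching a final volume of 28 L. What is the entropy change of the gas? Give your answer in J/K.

ΔS_gas = 15.5 J/K

For an ideal gas in free expansion Q = 0 and W = 0, so T is unchanged.
Entropy is a state function; using a reversible isothermal path, ΔS_gas = nR ln(V₂/V₁) = 2.11 × 8.314 × ln(28/11.6) = 15.5 J/K.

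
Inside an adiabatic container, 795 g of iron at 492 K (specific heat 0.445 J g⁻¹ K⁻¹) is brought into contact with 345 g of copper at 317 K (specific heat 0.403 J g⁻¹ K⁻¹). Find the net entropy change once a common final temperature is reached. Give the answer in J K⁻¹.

Energy balance: T_f = (m₁c₁T₁ + m₂c₂T₂)/(m₁c₁ + m₂c₂) = 442.63 K.
ΔS₁ = m₁c₁ ln(T_f/T₁) = 353.775 × ln(442.63/492) = -37.41 J/K.
ΔS₂ = m₂c₂ ln(T_f/T₂) = 139.035 × ln(442.63/317) = 46.41 J/K.
ΔS_total = -37.41 + 46.41 = 9 J/K.

ΔS_total = 9 J/K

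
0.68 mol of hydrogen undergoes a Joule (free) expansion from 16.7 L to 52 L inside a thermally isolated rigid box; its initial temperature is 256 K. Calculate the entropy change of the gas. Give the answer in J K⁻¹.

ΔS_gas = 6.42 J/K

For an ideal gas in free expansion Q = 0 and W = 0, so T is unchanged.
Entropy is a state function; using a reversible isothermal path, ΔS_gas = nR ln(V₂/V₁) = 0.68 × 8.314 × ln(52/16.7) = 6.42 J/K.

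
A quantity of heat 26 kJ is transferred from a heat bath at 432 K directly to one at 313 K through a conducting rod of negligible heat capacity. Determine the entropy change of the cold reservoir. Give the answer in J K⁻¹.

ΔS_cold = 83.1 J/K

The cold reservoir gains heat Q, so ΔS_cold = +Q/T_C = 26000/313 = 83.1 J/K.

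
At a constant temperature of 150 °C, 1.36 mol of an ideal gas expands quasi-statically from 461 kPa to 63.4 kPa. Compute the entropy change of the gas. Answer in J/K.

For an isothermal ideal gas ΔS_gas = nR ln(P₁/P₂) = 1.36 × 8.314 × ln(461/63.4) = 22.4 J/K.

ΔS_gas = 22.4 J/K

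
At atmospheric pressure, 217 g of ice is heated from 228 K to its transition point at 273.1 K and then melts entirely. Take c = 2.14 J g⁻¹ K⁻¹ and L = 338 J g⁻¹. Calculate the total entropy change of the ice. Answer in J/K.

ΔS = 352 J/K

Warming step: ΔS₁ = m c ln(T_tr/T_i) = 217 × 2.14 × ln(273.1/228) = 83.82 J/K.
Phase change: ΔS₂ = +mL/T_tr = 217 × 338 / 273.1 = 268.6 J/K.
ΔS_total = (83.82) + (268.6) = 352 J/K.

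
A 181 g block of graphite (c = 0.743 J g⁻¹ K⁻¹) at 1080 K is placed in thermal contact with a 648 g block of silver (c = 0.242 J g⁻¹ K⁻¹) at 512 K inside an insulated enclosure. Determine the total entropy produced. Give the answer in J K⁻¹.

Energy balance: T_f = (m₁c₁T₁ + m₂c₂T₂)/(m₁c₁ + m₂c₂) = 774.23 K.
ΔS₁ = m₁c₁ ln(T_f/T₁) = 134.483 × ln(774.23/1080) = -44.76 J/K.
ΔS₂ = m₂c₂ ln(T_f/T₂) = 156.816 × ln(774.23/512) = 64.85 J/K.
ΔS_total = -44.76 + 64.85 = 20.1 J/K.

ΔS_total = 20.1 J/K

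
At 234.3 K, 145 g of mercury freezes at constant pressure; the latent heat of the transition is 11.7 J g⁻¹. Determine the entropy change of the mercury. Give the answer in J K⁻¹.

Heat released by the substance: Q = −mL = −145 × 11.7 = −1696.5 J.
At constant T, ΔS = Q_rev/T = −1696.5 / 234.3 = -7.24 J/K.

ΔS = -7.24 J/K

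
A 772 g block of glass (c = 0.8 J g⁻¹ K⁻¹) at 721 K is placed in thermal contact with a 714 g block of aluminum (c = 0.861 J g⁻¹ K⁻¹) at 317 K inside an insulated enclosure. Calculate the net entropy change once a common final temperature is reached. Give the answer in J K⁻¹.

Energy balance: T_f = (m₁c₁T₁ + m₂c₂T₂)/(m₁c₁ + m₂c₂) = 519.47 K.
ΔS₁ = m₁c₁ ln(T_f/T₁) = 617.6 × ln(519.47/721) = -202.5 J/K.
ΔS₂ = m₂c₂ ln(T_f/T₂) = 614.754 × ln(519.47/317) = 303.6 J/K.
ΔS_total = -202.5 + 303.6 = 101 J/K.

ΔS_total = 101 J/K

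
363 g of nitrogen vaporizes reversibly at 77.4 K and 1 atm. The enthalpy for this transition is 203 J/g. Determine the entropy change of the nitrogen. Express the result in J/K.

ΔS = 952 J/K

Heat absorbed by the substance: Q = mL = 363 × 203 = 73689 J.
At constant T, ΔS = Q_rev/T = 73689 / 77.4 = 952 J/K.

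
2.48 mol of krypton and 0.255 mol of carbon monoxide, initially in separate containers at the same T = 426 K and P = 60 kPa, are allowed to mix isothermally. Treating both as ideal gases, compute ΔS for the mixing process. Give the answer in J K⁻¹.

Mole fractions: x_A = 2.48/2.73 = 0.907, x_B = 0.0932.
ΔS_mix = −R(n_A ln x_A + n_B ln x_B) = −8.314 × (2.48 ln 0.907 + 0.255 ln 0.0932) = 7.05 J/K.

ΔS_mix = 7.05 J/K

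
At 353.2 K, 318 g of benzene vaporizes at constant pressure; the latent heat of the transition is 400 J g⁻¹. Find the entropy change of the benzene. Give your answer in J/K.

ΔS = 360 J/K

Heat absorbed by the substance: Q = mL = 318 × 400 = 127200 J.
At constant T, ΔS = Q_rev/T = 127200 / 353.2 = 360 J/K.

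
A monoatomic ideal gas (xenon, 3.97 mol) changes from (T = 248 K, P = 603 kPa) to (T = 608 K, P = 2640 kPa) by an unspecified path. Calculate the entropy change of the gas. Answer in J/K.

ΔS = 25.3 J/K

ΔS = nC_p ln(T₂/T₁) − nR ln(P₂/P₁), with C_p = 5R/2 = 20.79 J mol⁻¹ K⁻¹ for a monoatomic ideal gas.
ΔS = 3.97 × [20.79 × ln(608/248) − 8.314 × ln(2640/603)] = 25.3 J/K.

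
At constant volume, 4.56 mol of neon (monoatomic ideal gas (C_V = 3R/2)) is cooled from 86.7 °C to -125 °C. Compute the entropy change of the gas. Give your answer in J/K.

In kelvin: T₁ = 359.85 K, T₂ = 148.15 K. At constant volume, ΔS = nC_V ln(T₂/T₁) with C_V = 3R/2 = 12.47 J mol⁻¹ K⁻¹.
ΔS = 4.56 × 12.47 × ln(148.15/359.85) = -50.5 J/K.

ΔS = -50.5 J/K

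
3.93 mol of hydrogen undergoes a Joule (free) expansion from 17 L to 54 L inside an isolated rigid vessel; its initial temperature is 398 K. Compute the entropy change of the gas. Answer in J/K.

ΔS_gas = 37.8 J/K

No heat is exchanged and no work is done, so the ideal-gas temperature stays constant.
Entropy is a state function; using a reversible isothermal path, ΔS_gas = nR ln(V₂/V₁) = 3.93 × 8.314 × ln(54/17) = 37.8 J/K.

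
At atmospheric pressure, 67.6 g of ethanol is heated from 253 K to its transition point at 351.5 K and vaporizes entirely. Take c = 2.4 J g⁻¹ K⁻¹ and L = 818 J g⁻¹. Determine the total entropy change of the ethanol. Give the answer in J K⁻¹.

Warming step: ΔS₁ = m c ln(T_tr/T_i) = 67.6 × 2.4 × ln(351.5/253) = 53.35 J/K.
Phase change: ΔS₂ = +mL/T_tr = 67.6 × 818 / 351.5 = 157.3 J/K.
ΔS_total = (53.35) + (157.3) = 211 J/K.

ΔS = 211 J/K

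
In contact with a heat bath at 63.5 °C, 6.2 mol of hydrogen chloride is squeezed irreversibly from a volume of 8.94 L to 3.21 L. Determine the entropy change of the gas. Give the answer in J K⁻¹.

Entropy is a state function, so ΔS_gas depends only on the end states.
For an isothermal ideal gas ΔS_gas = nR ln(V₂/V₁) = 6.2 × 8.314 × ln(3.21/8.94) = -52.8 J/K.

ΔS_gas = -52.8 J/K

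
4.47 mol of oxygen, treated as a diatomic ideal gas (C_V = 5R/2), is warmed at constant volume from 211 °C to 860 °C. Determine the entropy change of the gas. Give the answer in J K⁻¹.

ΔS = 79 J/K

In kelvin: T₁ = 484.15 K, T₂ = 1133.15 K. At constant volume, ΔS = nC_V ln(T₂/T₁) with C_V = 5R/2 = 20.79 J mol⁻¹ K⁻¹.
ΔS = 4.47 × 20.79 × ln(1133.15/484.15) = 79 J/K.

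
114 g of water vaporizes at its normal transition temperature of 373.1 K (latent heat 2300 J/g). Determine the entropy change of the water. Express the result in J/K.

Heat absorbed by the substance: Q = mL = 114 × 2300 = 262200 J.
At constant T, ΔS = Q_rev/T = 262200 / 373.1 = 703 J/K.

ΔS = 703 J/K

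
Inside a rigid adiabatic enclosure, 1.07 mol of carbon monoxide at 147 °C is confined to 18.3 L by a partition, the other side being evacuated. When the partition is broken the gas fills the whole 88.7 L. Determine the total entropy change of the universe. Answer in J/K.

No heat is exchanged and no work is done, so the ideal-gas temperature stays constant.
Entropy is a state function; using a reversible isothermal path, ΔS_gas = nR ln(V₂/V₁) = 1.07 × 8.314 × ln(88.7/18.3) = 14 J/K.
The insulated surroundings exchange no heat, so ΔS_surr = 0 and ΔS_universe = ΔS_gas.

ΔS_universe = 14 J/K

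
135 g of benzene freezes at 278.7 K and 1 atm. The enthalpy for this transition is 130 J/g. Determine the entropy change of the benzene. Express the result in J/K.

ΔS = -63 J/K

Heat released by the substance: Q = −mL = −135 × 130 = −17550 J.
At constant T, ΔS = Q_rev/T = −17550 / 278.7 = -63 J/K.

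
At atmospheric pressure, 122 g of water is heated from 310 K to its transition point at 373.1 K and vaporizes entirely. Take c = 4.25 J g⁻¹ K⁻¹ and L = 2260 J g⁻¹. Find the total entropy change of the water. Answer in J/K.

Warming step: ΔS₁ = m c ln(T_tr/T_i) = 122 × 4.25 × ln(373.1/310) = 96.06 J/K.
Phase change: ΔS₂ = +mL/T_tr = 122 × 2260 / 373.1 = 739 J/K.
ΔS_total = (96.06) + (739) = 835 J/K.

ΔS = 835 J/K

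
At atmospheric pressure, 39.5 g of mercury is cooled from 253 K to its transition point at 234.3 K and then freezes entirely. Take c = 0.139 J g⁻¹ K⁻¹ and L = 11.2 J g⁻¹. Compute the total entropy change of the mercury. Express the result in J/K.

ΔS = -2.31 J/K

Cooling step: ΔS₁ = m c ln(T_tr/T_i) = 39.5 × 0.139 × ln(234.3/253) = -0.4216 J/K.
Phase change: ΔS₂ = −mL/T_tr = −39.5 × 11.2 / 234.3 = -1.888 J/K.
ΔS_total = (-0.4216) + (-1.888) = -2.31 J/K.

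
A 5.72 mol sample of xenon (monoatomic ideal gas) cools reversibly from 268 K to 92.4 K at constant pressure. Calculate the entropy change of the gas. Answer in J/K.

At constant pressure, ΔS = nC_p ln(T₂/T₁) with C_p = 5R/2 = 20.79 J mol⁻¹ K⁻¹.
ΔS = 5.72 × 20.79 × ln(92.4/268) = -127 J/K.

ΔS = -127 J/K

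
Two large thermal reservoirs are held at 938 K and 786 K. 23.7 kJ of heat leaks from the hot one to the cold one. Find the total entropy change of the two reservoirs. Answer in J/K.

ΔS_total = 4.89 J/K

ΔS_hot = −Q/T_H = −23700/938 = -25.267 J/K and ΔS_cold = +Q/T_C = 23700/786 = 30.153 J/K.
ΔS_total = -25.267 + 30.153 = 4.89 J/K, positive as the second law requires.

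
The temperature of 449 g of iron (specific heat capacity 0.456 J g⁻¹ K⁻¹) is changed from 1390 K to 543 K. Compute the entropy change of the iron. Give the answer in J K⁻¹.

ΔS = -192 J/K

ΔS = ∫dQ_rev/T = m c ln(T₂/T₁) = 449 × 0.456 × ln(543/1390) = -192 J/K.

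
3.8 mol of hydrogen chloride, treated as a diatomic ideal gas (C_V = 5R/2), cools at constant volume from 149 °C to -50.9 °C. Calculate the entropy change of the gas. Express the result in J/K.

In kelvin: T₁ = 422.15 K, T₂ = 222.25 K. At constant volume, ΔS = nC_V ln(T₂/T₁) with C_V = 5R/2 = 20.79 J mol⁻¹ K⁻¹.
ΔS = 3.8 × 20.79 × ln(222.25/422.15) = -50.7 J/K.

ΔS = -50.7 J/K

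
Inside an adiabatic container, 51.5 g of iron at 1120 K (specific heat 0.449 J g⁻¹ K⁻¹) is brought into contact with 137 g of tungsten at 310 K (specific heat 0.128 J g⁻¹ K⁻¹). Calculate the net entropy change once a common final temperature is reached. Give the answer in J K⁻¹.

Energy balance: T_f = (m₁c₁T₁ + m₂c₂T₂)/(m₁c₁ + m₂c₂) = 770.66 K.
ΔS₁ = m₁c₁ ln(T_f/T₁) = 23.1235 × ln(770.66/1120) = -8.64454 J/K.
ΔS₂ = m₂c₂ ln(T_f/T₂) = 17.536 × ln(770.66/310) = 15.9695 J/K.
ΔS_total = -8.64454 + 15.9695 = 7.32 J/K.

ΔS_total = 7.32 J/K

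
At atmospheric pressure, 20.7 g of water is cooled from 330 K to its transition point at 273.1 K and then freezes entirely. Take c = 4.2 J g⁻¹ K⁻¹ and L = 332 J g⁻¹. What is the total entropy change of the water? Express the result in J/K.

Cooling step: ΔS₁ = m c ln(T_tr/T_i) = 20.7 × 4.2 × ln(273.1/330) = -16.45 J/K.
Phase change: ΔS₂ = −mL/T_tr = −20.7 × 332 / 273.1 = -25.16 J/K.
ΔS_total = (-16.45) + (-25.16) = -41.6 J/K.

ΔS = -41.6 J/K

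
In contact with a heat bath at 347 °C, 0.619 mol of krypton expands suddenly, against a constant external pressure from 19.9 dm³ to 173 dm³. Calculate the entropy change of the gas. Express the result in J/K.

ΔS_gas = 11.1 J/K

Entropy is a state function, so ΔS_gas depends only on the end states.
For an isothermal ideal gas ΔS_gas = nR ln(V₂/V₁) = 0.619 × 8.314 × ln(173/19.9) = 11.1 J/K.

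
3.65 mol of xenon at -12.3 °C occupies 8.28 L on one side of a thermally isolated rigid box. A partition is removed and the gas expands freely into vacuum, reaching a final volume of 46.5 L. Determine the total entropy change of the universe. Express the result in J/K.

ΔS_universe = 52.4 J/K

No heat is exchanged and no work is done, so the ideal-gas temperature stays constant.
Entropy is a state function; using a reversible isothermal path, ΔS_gas = nR ln(V₂/V₁) = 3.65 × 8.314 × ln(46.5/8.28) = 52.4 J/K.
The insulated surroundings exchange no heat, so ΔS_surr = 0 and ΔS_universe = ΔS_gas.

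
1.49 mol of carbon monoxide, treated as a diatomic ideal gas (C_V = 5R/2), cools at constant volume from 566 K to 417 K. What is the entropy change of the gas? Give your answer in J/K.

ΔS = -9.46 J/K

At constant volume, ΔS = nC_V ln(T₂/T₁) with C_V = 5R/2 = 20.79 J mol⁻¹ K⁻¹.
ΔS = 1.49 × 20.79 × ln(417/566) = -9.46 J/K.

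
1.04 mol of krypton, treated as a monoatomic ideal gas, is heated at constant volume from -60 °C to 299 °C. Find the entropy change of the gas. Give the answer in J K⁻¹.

ΔS = 12.8 J/K

In kelvin: T₁ = 213.15 K, T₂ = 572.15 K. At constant volume, ΔS = nC_V ln(T₂/T₁) with C_V = 3R/2 = 12.47 J mol⁻¹ K⁻¹.
ΔS = 1.04 × 12.47 × ln(572.15/213.15) = 12.8 J/K.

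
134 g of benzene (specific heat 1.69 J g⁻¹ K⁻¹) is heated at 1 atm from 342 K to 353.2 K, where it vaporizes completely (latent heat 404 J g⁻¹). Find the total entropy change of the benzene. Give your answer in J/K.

ΔS = 161 J/K

Warming step: ΔS₁ = m c ln(T_tr/T_i) = 134 × 1.69 × ln(353.2/342) = 7.297 J/K.
Phase change: ΔS₂ = +mL/T_tr = 134 × 404 / 353.2 = 153.3 J/K.
ΔS_total = (7.297) + (153.3) = 161 J/K.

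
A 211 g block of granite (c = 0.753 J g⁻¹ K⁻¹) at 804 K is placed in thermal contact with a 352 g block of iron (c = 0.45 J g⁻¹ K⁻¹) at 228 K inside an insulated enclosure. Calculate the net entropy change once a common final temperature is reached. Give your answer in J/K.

ΔS_total = 59.2 J/K

Energy balance: T_f = (m₁c₁T₁ + m₂c₂T₂)/(m₁c₁ + m₂c₂) = 516.44 K.
ΔS₁ = m₁c₁ ln(T_f/T₁) = 158.883 × ln(516.44/804) = -70.33 J/K.
ΔS₂ = m₂c₂ ln(T_f/T₂) = 158.4 × ln(516.44/228) = 129.5 J/K.
ΔS_total = -70.33 + 129.5 = 59.2 J/K.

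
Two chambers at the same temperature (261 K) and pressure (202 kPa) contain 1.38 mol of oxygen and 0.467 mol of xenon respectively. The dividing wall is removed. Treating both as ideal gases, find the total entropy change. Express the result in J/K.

ΔS_mix = 8.68 J/K

Mole fractions: x_A = 1.38/1.85 = 0.747, x_B = 0.253.
ΔS_mix = −R(n_A ln x_A + n_B ln x_B) = −8.314 × (1.38 ln 0.747 + 0.467 ln 0.253) = 8.68 J/K.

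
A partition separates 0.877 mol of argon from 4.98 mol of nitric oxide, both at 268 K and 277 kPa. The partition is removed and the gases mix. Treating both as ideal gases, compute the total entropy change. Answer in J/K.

Mole fractions: x_A = 0.877/5.86 = 0.15, x_B = 0.85.
ΔS_mix = −R(n_A ln x_A + n_B ln x_B) = −8.314 × (0.877 ln 0.15 + 4.98 ln 0.85) = 20.6 J/K.

ΔS_mix = 20.6 J/K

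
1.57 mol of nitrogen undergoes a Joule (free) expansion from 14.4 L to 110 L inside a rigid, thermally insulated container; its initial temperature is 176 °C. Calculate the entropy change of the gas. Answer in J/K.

No heat is exchanged and no work is done, so the ideal-gas temperature stays constant.
Entropy is a state function; using a reversible isothermal path, ΔS_gas = nR ln(V₂/V₁) = 1.57 × 8.314 × ln(110/14.4) = 26.5 J/K.

ΔS_gas = 26.5 J/K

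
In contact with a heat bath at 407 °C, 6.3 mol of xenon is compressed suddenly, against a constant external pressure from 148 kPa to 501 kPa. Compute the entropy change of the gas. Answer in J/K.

Entropy is a state function, so ΔS_gas depends only on the end states.
For an isothermal ideal gas ΔS_gas = nR ln(P₁/P₂) = 6.3 × 8.314 × ln(148/501) = -63.9 J/K.

ΔS_gas = -63.9 J/K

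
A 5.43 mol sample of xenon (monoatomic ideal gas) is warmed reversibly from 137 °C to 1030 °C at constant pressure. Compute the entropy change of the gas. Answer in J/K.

ΔS = 130 J/K

In kelvin: T₁ = 410.15 K, T₂ = 1303.15 K. At constant pressure, ΔS = nC_p ln(T₂/T₁) with C_p = 5R/2 = 20.79 J mol⁻¹ K⁻¹.
ΔS = 5.43 × 20.79 × ln(1303.15/410.15) = 130 J/K.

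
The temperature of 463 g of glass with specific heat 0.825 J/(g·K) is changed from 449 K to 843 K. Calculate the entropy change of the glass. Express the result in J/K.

ΔS = ∫dQ_rev/T = m c ln(T₂/T₁) = 463 × 0.825 × ln(843/449) = 241 J/K.

ΔS = 241 J/K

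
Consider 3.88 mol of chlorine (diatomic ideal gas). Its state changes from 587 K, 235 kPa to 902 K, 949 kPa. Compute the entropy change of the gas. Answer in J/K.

ΔS = nC_p ln(T₂/T₁) − nR ln(P₂/P₁), with C_p = 7R/2 = 29.1 J mol⁻¹ K⁻¹ for a diatomic ideal gas.
ΔS = 3.88 × [29.1 × ln(902/587) − 8.314 × ln(949/235)] = 3.48 J/K.

ΔS = 3.48 J/K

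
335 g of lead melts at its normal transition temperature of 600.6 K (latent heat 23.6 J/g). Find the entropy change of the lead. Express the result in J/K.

ΔS = 13.2 J/K

Heat absorbed by the substance: Q = mL = 335 × 23.6 = 7906 J.
At constant T, ΔS = Q_rev/T = 7906 / 600.6 = 13.2 J/K.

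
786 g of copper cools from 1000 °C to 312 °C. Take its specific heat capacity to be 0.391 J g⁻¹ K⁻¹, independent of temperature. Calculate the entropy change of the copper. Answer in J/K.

ΔS = -239 J/K

In kelvin: T₁ = 1273.15 K, T₂ = 585.15 K. ΔS = ∫dQ_rev/T = m c ln(T₂/T₁) = 786 × 0.391 × ln(585.15/1273.15) = -239 J/K.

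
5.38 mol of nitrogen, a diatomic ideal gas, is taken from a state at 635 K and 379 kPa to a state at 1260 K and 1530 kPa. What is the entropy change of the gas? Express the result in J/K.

ΔS = nC_p ln(T₂/T₁) − nR ln(P₂/P₁), with C_p = 7R/2 = 29.1 J mol⁻¹ K⁻¹ for a diatomic ideal gas.
ΔS = 5.38 × [29.1 × ln(1260/635) − 8.314 × ln(1530/379)] = 44.9 J/K.

ΔS = 44.9 J/K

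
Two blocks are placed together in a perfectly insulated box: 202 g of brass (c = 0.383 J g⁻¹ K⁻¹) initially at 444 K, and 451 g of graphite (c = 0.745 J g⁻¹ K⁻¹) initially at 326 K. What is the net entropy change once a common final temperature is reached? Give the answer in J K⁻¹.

Energy balance: T_f = (m₁c₁T₁ + m₂c₂T₂)/(m₁c₁ + m₂c₂) = 348.09 K.
ΔS₁ = m₁c₁ ln(T_f/T₁) = 77.366 × ln(348.09/444) = -18.829 J/K.
ΔS₂ = m₂c₂ ln(T_f/T₂) = 335.995 × ln(348.09/326) = 22.025 J/K.
ΔS_total = -18.829 + 22.025 = 3.2 J/K.

ΔS_total = 3.2 J/K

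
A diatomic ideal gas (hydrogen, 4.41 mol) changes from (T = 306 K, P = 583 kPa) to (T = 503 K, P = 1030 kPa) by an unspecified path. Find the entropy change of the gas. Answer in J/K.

ΔS = 42.9 J/K

ΔS = nC_p ln(T₂/T₁) − nR ln(P₂/P₁), with C_p = 7R/2 = 29.1 J mol⁻¹ K⁻¹ for a diatomic ideal gas.
ΔS = 4.41 × [29.1 × ln(503/306) − 8.314 × ln(1030/583)] = 42.9 J/K.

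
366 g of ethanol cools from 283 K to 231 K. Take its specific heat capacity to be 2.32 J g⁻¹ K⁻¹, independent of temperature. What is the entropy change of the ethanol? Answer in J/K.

ΔS = ∫dQ_rev/T = m c ln(T₂/T₁) = 366 × 2.32 × ln(231/283) = -172 J/K.

ΔS = -172 J/K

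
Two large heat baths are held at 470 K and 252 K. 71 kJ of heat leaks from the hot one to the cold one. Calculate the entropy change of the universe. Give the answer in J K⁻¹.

ΔS_total = 131 J/K

ΔS_hot = −Q/T_H = −71000/470 = -151.1 J/K and ΔS_cold = +Q/T_C = 71000/252 = 281.7 J/K.
ΔS_total = -151.1 + 281.7 = 131 J/K, positive as the second law requires.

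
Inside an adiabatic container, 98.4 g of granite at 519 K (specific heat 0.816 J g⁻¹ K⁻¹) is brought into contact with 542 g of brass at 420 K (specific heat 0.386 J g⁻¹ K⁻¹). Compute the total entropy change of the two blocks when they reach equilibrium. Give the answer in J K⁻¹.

ΔS_total = 1.34 J/K

Energy balance: T_f = (m₁c₁T₁ + m₂c₂T₂)/(m₁c₁ + m₂c₂) = 447.46 K.
ΔS₁ = m₁c₁ ln(T_f/T₁) = 80.2944 × ln(447.46/519) = -11.91 J/K.
ΔS₂ = m₂c₂ ln(T_f/T₂) = 209.212 × ln(447.46/420) = 13.25 J/K.
ΔS_total = -11.91 + 13.25 = 1.34 J/K.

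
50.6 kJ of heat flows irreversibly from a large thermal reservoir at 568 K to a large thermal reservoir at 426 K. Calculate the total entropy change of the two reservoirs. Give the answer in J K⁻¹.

ΔS_total = 29.7 J/K

ΔS_hot = −Q/T_H = −50600/568 = -89.08 J/K and ΔS_cold = +Q/T_C = 50600/426 = 118.8 J/K.
ΔS_total = -89.08 + 118.8 = 29.7 J/K, positive as the second law requires.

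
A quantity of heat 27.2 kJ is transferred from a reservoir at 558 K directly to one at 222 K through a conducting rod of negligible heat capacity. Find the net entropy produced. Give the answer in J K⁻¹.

ΔS_total = 73.8 J/K

ΔS_hot = −Q/T_H = −27200/558 = -48.75 J/K and ΔS_cold = +Q/T_C = 27200/222 = 122.5 J/K.
ΔS_total = -48.75 + 122.5 = 73.8 J/K, positive as the second law requires.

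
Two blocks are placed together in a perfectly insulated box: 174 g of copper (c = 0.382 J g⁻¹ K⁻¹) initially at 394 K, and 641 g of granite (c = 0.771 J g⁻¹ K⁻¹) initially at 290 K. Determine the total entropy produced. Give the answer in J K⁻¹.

ΔS_total = 2.97 J/K

Energy balance: T_f = (m₁c₁T₁ + m₂c₂T₂)/(m₁c₁ + m₂c₂) = 302.33 K.
ΔS₁ = m₁c₁ ln(T_f/T₁) = 66.468 × ln(302.33/394) = -17.603 J/K.
ΔS₂ = m₂c₂ ln(T_f/T₂) = 494.211 × ln(302.33/290) = 20.577 J/K.
ΔS_total = -17.603 + 20.577 = 2.97 J/K.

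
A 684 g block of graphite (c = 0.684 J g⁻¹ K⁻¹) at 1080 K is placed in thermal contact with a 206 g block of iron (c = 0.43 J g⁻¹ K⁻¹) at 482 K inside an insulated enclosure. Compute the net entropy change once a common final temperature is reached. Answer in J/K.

Energy balance: T_f = (m₁c₁T₁ + m₂c₂T₂)/(m₁c₁ + m₂c₂) = 984.8 K.
ΔS₁ = m₁c₁ ln(T_f/T₁) = 467.856 × ln(984.8/1080) = -43.17 J/K.
ΔS₂ = m₂c₂ ln(T_f/T₂) = 88.58 × ln(984.8/482) = 63.29 J/K.
ΔS_total = -43.17 + 63.29 = 20.1 J/K.

ΔS_total = 20.1 J/K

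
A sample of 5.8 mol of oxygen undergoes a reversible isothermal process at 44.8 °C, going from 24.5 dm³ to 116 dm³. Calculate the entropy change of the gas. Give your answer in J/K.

For an isothermal ideal gas ΔS_gas = nR ln(V₂/V₁) = 5.8 × 8.314 × ln(116/24.5) = 75 J/K.

ΔS_gas = 75 J/K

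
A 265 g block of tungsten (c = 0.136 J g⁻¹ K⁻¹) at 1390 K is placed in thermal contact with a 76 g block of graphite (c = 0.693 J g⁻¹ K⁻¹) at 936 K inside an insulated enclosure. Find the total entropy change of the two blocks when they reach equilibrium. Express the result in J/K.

ΔS_total = 1.7 J/K

Energy balance: T_f = (m₁c₁T₁ + m₂c₂T₂)/(m₁c₁ + m₂c₂) = 1120.4 K.
ΔS₁ = m₁c₁ ln(T_f/T₁) = 36.04 × ln(1120.4/1390) = -7.769 J/K.
ΔS₂ = m₂c₂ ln(T_f/T₂) = 52.668 × ln(1120.4/936) = 9.473 J/K.
ΔS_total = -7.769 + 9.473 = 1.7 J/K.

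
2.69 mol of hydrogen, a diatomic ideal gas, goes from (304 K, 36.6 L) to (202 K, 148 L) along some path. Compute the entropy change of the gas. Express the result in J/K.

ΔS = 8.39 J/K

Entropy is a state function: ΔS = nC_V ln(T₂/T₁) + nR ln(V₂/V₁), with C_V = 5R/2 = 20.79 J mol⁻¹ K⁻¹ for a diatomic ideal gas.
ΔS = 2.69 × [20.79 × ln(202/304) + 8.314 × ln(148/36.6)] = 8.39 J/K.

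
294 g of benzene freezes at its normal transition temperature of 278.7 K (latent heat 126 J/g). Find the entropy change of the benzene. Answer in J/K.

ΔS = -133 J/K

Heat released by the substance: Q = −mL = −294 × 126 = −37044 J.
At constant T, ΔS = Q_rev/T = −37044 / 278.7 = -133 J/K.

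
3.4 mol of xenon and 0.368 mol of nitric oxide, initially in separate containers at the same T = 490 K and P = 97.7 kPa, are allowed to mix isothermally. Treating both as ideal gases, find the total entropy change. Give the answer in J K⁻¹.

Mole fractions: x_A = 3.4/3.77 = 0.902, x_B = 0.0977.
ΔS_mix = −R(n_A ln x_A + n_B ln x_B) = −8.314 × (3.4 ln 0.902 + 0.368 ln 0.0977) = 10 J/K.

ΔS_mix = 10 J/K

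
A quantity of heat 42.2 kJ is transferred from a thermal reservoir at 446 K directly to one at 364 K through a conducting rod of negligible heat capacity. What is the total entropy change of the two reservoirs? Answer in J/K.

ΔS_total = 21.3 J/K

ΔS_hot = −Q/T_H = −42200/446 = -94.62 J/K and ΔS_cold = +Q/T_C = 42200/364 = 115.9 J/K.
ΔS_total = -94.62 + 115.9 = 21.3 J/K, positive as the second law requires.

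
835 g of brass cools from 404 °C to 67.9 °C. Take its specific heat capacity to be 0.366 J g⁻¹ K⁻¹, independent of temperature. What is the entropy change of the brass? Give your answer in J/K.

In kelvin: T₁ = 677.15 K, T₂ = 341.05 K. ΔS = ∫dQ_rev/T = m c ln(T₂/T₁) = 835 × 0.366 × ln(341.05/677.15) = -210 J/K.

ΔS = -210 J/K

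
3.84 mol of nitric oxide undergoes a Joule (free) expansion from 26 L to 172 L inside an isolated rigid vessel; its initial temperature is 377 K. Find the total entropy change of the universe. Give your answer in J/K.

ΔS_universe = 60.3 J/K

For an ideal gas in free expansion Q = 0 and W = 0, so T is unchanged.
Entropy is a state function; using a reversible isothermal path, ΔS_gas = nR ln(V₂/V₁) = 3.84 × 8.314 × ln(172/26) = 60.3 J/K.
The insulated surroundings exchange no heat, so ΔS_surr = 0 and ΔS_universe = ΔS_gas.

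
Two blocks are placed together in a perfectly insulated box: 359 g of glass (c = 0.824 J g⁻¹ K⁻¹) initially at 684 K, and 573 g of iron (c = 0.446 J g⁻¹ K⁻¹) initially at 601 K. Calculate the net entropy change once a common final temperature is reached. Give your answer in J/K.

ΔS_total = 1.14 J/K

Energy balance: T_f = (m₁c₁T₁ + m₂c₂T₂)/(m₁c₁ + m₂c₂) = 645.53 K.
ΔS₁ = m₁c₁ ln(T_f/T₁) = 295.816 × ln(645.53/684) = -17.124 J/K.
ΔS₂ = m₂c₂ ln(T_f/T₂) = 255.558 × ln(645.53/601) = 18.266 J/K.
ΔS_total = -17.124 + 18.266 = 1.14 J/K.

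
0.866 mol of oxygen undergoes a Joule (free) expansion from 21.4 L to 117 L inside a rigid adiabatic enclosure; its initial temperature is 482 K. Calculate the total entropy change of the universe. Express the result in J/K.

No heat is exchanged and no work is done, so the ideal-gas temperature stays constant.
Entropy is a state function; using a reversible isothermal path, ΔS_gas = nR ln(V₂/V₁) = 0.866 × 8.314 × ln(117/21.4) = 12.2 J/K.
The insulated surroundings exchange no heat, so ΔS_surr = 0 and ΔS_universe = ΔS_gas.

ΔS_universe = 12.2 J/K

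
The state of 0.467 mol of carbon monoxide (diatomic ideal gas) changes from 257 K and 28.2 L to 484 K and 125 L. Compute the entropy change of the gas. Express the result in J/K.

Entropy is a state function: ΔS = nC_V ln(T₂/T₁) + nR ln(V₂/V₁), with C_V = 5R/2 = 20.79 J mol⁻¹ K⁻¹ for a diatomic ideal gas.
ΔS = 0.467 × [20.79 × ln(484/257) + 8.314 × ln(125/28.2)] = 11.9 J/K.

ΔS = 11.9 J/K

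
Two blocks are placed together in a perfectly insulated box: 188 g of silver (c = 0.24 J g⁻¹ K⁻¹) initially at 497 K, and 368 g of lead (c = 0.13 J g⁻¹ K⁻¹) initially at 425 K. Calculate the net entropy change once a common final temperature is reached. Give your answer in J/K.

ΔS_total = 0.285 J/K

Energy balance: T_f = (m₁c₁T₁ + m₂c₂T₂)/(m₁c₁ + m₂c₂) = 459.95 K.
ΔS₁ = m₁c₁ ln(T_f/T₁) = 45.12 × ln(459.95/497) = -3.4959 J/K.
ΔS₂ = m₂c₂ ln(T_f/T₂) = 47.84 × ln(459.95/425) = 3.7804 J/K.
ΔS_total = -3.4959 + 3.7804 = 0.285 J/K.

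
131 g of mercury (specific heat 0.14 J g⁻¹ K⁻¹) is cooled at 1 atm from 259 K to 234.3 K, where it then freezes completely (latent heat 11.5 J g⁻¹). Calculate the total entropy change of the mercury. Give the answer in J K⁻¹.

Cooling step: ΔS₁ = m c ln(T_tr/T_i) = 131 × 0.14 × ln(234.3/259) = -1.838 J/K.
Phase change: ΔS₂ = −mL/T_tr = −131 × 11.5 / 234.3 = -6.43 J/K.
ΔS_total = (-1.838) + (-6.43) = -8.27 J/K.

ΔS = -8.27 J/K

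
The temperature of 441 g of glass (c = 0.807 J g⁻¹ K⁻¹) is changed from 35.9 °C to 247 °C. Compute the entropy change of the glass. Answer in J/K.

ΔS = 185 J/K

In kelvin: T₁ = 309.05 K, T₂ = 520.15 K. ΔS = ∫dQ_rev/T = m c ln(T₂/T₁) = 441 × 0.807 × ln(520.15/309.05) = 185 J/K.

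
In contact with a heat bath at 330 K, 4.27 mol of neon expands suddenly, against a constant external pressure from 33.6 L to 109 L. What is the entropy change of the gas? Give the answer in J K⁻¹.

Entropy is a state function, so ΔS_gas depends only on the end states.
For an isothermal ideal gas ΔS_gas = nR ln(V₂/V₁) = 4.27 × 8.314 × ln(109/33.6) = 41.8 J/K.

ΔS_gas = 41.8 J/K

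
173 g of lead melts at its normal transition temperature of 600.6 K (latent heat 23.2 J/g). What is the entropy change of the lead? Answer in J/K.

Heat absorbed by the substance: Q = mL = 173 × 23.2 = 4013.6 J.
At constant T, ΔS = Q_rev/T = 4013.6 / 600.6 = 6.68 J/K.

ΔS = 6.68 J/K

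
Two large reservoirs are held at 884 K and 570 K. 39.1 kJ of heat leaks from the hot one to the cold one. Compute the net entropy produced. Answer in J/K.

ΔS_hot = −Q/T_H = −39100/884 = -44.23 J/K and ΔS_cold = +Q/T_C = 39100/570 = 68.6 J/K.
ΔS_total = -44.23 + 68.6 = 24.4 J/K, positive as the second law requires.

ΔS_total = 24.4 J/K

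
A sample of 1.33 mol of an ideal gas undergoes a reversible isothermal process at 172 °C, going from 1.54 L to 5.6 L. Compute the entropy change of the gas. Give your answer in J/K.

ΔS_gas = 14.3 J/K

For an isothermal ideal gas ΔS_gas = nR ln(V₂/V₁) = 1.33 × 8.314 × ln(5.6/1.54) = 14.3 J/K.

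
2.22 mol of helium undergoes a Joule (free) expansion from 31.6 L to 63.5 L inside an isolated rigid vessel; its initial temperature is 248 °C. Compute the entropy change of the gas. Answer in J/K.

ΔS_gas = 12.9 J/K

For an ideal gas in free expansion Q = 0 and W = 0, so T is unchanged.
Entropy is a state function; using a reversible isothermal path, ΔS_gas = nR ln(V₂/V₁) = 2.22 × 8.314 × ln(63.5/31.6) = 12.9 J/K.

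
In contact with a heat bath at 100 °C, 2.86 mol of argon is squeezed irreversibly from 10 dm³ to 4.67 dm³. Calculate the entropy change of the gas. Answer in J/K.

Entropy is a state function, so ΔS_gas depends only on the end states.
For an isothermal ideal gas ΔS_gas = nR ln(V₂/V₁) = 2.86 × 8.314 × ln(4.67/10) = -18.1 J/K.

ΔS_gas = -18.1 J/K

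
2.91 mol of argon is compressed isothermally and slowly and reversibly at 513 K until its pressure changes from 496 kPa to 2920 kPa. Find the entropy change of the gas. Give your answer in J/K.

For an isothermal ideal gas ΔS_gas = nR ln(P₁/P₂) = 2.91 × 8.314 × ln(496/2920) = -42.9 J/K.

ΔS_gas = -42.9 J/K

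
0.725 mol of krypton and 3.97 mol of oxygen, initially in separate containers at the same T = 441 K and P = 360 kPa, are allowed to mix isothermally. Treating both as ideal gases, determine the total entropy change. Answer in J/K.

ΔS_mix = 16.8 J/K

Mole fractions: x_A = 0.725/4.7 = 0.154, x_B = 0.846.
ΔS_mix = −R(n_A ln x_A + n_B ln x_B) = −8.314 × (0.725 ln 0.154 + 3.97 ln 0.846) = 16.8 J/K.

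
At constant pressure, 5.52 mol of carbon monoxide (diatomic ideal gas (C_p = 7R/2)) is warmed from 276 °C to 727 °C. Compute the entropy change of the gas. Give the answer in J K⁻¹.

In kelvin: T₁ = 549.15 K, T₂ = 1000.15 K. At constant pressure, ΔS = nC_p ln(T₂/T₁) with C_p = 7R/2 = 29.1 J mol⁻¹ K⁻¹.
ΔS = 5.52 × 29.1 × ln(1000.15/549.15) = 96.3 J/K.

ΔS = 96.3 J/K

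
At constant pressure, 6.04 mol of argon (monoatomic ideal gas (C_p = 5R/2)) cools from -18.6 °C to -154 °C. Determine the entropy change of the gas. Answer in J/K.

In kelvin: T₁ = 254.55 K, T₂ = 119.15 K. At constant pressure, ΔS = nC_p ln(T₂/T₁) with C_p = 5R/2 = 20.79 J mol⁻¹ K⁻¹.
ΔS = 6.04 × 20.79 × ln(119.15/254.55) = -95.3 J/K.

ΔS = -95.3 J/K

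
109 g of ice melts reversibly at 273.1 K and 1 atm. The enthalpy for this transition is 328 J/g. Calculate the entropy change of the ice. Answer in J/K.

ΔS = 131 J/K

Heat absorbed by the substance: Q = mL = 109 × 328 = 35752 J.
At constant T, ΔS = Q_rev/T = 35752 / 273.1 = 131 J/K.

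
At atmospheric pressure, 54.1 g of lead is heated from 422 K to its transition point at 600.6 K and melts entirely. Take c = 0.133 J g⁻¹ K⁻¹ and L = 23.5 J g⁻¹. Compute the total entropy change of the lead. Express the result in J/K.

Warming step: ΔS₁ = m c ln(T_tr/T_i) = 54.1 × 0.133 × ln(600.6/422) = 2.539 J/K.
Phase change: ΔS₂ = +mL/T_tr = 54.1 × 23.5 / 600.6 = 2.117 J/K.
ΔS_total = (2.539) + (2.117) = 4.66 J/K.

ΔS = 4.66 J/K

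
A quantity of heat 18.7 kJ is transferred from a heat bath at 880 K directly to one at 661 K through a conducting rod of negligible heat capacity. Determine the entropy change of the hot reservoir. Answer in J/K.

The hot reservoir loses heat Q, so ΔS_hot = −Q/T_H = −18700/880 = -21.2 J/K.

ΔS_hot = -21.2 J/K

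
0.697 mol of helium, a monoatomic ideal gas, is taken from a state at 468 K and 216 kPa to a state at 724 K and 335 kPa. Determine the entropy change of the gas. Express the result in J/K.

ΔS = 3.78 J/K

ΔS = nC_p ln(T₂/T₁) − nR ln(P₂/P₁), with C_p = 5R/2 = 20.79 J mol⁻¹ K⁻¹ for a monoatomic ideal gas.
ΔS = 0.697 × [20.79 × ln(724/468) − 8.314 × ln(335/216)] = 3.78 J/K.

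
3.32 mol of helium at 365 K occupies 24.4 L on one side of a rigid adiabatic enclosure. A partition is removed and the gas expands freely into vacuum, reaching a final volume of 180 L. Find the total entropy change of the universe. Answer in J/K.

ΔS_universe = 55.2 J/K

For an ideal gas in free expansion Q = 0 and W = 0, so T is unchanged.
Entropy is a state function; using a reversible isothermal path, ΔS_gas = nR ln(V₂/V₁) = 3.32 × 8.314 × ln(180/24.4) = 55.2 J/K.
The insulated surroundings exchange no heat, so ΔS_surr = 0 and ΔS_universe = ΔS_gas.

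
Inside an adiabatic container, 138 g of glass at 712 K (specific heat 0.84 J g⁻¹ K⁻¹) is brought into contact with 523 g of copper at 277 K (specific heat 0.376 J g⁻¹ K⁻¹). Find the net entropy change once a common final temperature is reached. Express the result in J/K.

ΔS_total = 34 J/K

Energy balance: T_f = (m₁c₁T₁ + m₂c₂T₂)/(m₁c₁ + m₂c₂) = 438.33 K.
ΔS₁ = m₁c₁ ln(T_f/T₁) = 115.92 × ln(438.33/712) = -56.23 J/K.
ΔS₂ = m₂c₂ ln(T_f/T₂) = 196.648 × ln(438.33/277) = 90.25 J/K.
ΔS_total = -56.23 + 90.25 = 34 J/K.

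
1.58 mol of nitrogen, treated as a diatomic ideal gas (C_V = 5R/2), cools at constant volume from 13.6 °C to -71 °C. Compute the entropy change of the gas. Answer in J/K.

In kelvin: T₁ = 286.75 K, T₂ = 202.15 K. At constant volume, ΔS = nC_V ln(T₂/T₁) with C_V = 5R/2 = 20.79 J mol⁻¹ K⁻¹.
ΔS = 1.58 × 20.79 × ln(202.15/286.75) = -11.5 J/K.

ΔS = -11.5 J/K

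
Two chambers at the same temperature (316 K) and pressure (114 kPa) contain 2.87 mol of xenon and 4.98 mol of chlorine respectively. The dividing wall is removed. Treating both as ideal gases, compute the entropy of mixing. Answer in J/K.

Mole fractions: x_A = 2.87/7.85 = 0.366, x_B = 0.634.
ΔS_mix = −R(n_A ln x_A + n_B ln x_B) = −8.314 × (2.87 ln 0.366 + 4.98 ln 0.634) = 42.9 J/K.

ΔS_mix = 42.9 J/K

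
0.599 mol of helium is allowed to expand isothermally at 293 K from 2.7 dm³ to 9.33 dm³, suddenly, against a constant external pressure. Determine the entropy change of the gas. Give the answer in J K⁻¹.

Entropy is a state function, so ΔS_gas depends only on the end states.
For an isothermal ideal gas ΔS_gas = nR ln(V₂/V₁) = 0.599 × 8.314 × ln(9.33/2.7) = 6.18 J/K.

ΔS_gas = 6.18 J/K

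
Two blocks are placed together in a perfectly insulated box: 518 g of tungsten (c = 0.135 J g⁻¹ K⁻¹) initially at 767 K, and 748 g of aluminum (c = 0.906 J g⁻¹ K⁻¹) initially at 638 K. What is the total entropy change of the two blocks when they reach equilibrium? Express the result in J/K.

Energy balance: T_f = (m₁c₁T₁ + m₂c₂T₂)/(m₁c₁ + m₂c₂) = 650.07 K.
ΔS₁ = m₁c₁ ln(T_f/T₁) = 69.93 × ln(650.07/767) = -11.57 J/K.
ΔS₂ = m₂c₂ ln(T_f/T₂) = 677.688 × ln(650.07/638) = 12.7 J/K.
ΔS_total = -11.57 + 12.7 = 1.13 J/K.

ΔS_total = 1.13 J/K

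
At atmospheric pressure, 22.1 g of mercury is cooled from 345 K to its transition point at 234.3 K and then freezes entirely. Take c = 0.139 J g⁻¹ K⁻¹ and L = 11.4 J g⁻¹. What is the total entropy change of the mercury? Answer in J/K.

Cooling step: ΔS₁ = m c ln(T_tr/T_i) = 22.1 × 0.139 × ln(234.3/345) = -1.189 J/K.
Phase change: ΔS₂ = −mL/T_tr = −22.1 × 11.4 / 234.3 = -1.075 J/K.
ΔS_total = (-1.189) + (-1.075) = -2.26 J/K.

ΔS = -2.26 J/K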